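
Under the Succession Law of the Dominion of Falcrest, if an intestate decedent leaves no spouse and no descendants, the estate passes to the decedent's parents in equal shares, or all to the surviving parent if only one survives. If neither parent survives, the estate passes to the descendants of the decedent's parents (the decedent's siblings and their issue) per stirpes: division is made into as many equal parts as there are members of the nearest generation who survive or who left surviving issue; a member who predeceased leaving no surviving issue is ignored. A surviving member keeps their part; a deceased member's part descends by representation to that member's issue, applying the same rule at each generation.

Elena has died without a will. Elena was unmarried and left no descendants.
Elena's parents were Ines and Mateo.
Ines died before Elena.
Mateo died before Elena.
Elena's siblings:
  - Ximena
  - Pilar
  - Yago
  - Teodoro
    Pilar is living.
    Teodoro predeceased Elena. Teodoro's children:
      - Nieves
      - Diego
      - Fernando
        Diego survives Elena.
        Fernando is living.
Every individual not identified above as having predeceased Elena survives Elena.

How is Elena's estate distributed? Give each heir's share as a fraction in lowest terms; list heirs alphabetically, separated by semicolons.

Diego 1/12; Fernando 1/12; Nieves 1/12; Pilar 1/4; Ximena 1/4; Yago 1/4

Neither parent survives and there are no descendants, so the estate passes to Elena's siblings and their issue per stirpes.
The estate is divided into 4 equal shares of 1/4 among Ximena, Pilar, Yago, Teodoro.
Ximena is living and takes 1/4.
Pilar is living and takes 1/4.
Yago is living and takes 1/4.
Teodoro predeceased; the 1/4 allotted to Teodoro's branch passes to Teodoro's issue by representation.
The 1/4 is divided into 3 equal shares of 1/12 among Nieves, Diego, Fernando.
Nieves is living and takes 1/12.
Diego is living and takes 1/12.
Fernando is living and takes 1/12.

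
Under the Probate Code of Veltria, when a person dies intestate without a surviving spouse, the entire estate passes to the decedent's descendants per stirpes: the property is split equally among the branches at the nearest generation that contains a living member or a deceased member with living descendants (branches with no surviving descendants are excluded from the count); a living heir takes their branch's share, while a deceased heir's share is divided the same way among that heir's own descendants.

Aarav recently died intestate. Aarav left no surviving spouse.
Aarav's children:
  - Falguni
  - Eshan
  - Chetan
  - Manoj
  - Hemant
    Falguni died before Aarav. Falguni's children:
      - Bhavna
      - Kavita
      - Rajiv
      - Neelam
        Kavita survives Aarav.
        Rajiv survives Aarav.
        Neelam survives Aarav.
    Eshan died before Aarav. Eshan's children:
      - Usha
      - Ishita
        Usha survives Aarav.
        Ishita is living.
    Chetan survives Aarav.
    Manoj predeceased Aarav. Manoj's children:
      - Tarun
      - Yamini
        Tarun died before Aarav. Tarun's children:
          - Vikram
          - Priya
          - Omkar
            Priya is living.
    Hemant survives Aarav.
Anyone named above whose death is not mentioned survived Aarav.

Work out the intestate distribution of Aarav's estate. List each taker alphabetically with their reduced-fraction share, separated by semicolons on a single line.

Bhavna 1/20; Chetan 1/5; Hemant 1/5; Ishita 1/10; Kavita 1/20; Neelam 1/20; Omkar 1/30; Priya 1/30; Rajiv 1/20; Usha 1/10; Vikram 1/30; Yamini 1/10

There is no surviving spouse, so the entire estate passes to Aarav's descendants per stirpes.
The estate is divided into 5 equal shares of 1/5 among Falguni, Eshan, Chetan, Manoj, Hemant.
Falguni predeceased; the 1/5 allotted to Falguni's branch passes to Falguni's issue by representation.
The 1/5 is divided into 4 equal shares of 1/20 among Bhavna, Kavita, Rajiv, Neelam.
Bhavna is living and takes 1/20.
Kavita is living and takes 1/20.
Rajiv is living and takes 1/20.
Neelam is living and takes 1/20.
Eshan predeceased; the 1/5 allotted to Eshan's branch passes to Eshan's issue by representation.
The 1/5 is divided into 2 equal shares of 1/10 among Usha, Ishita.
Usha is living and takes 1/10.
Ishita is living and takes 1/10.
Chetan is living and takes 1/5.
Manoj predeceased; the 1/5 allotted to Manoj's branch passes to Manoj's issue by representation.
The 1/5 is divided into 2 equal shares of 1/10 among Tarun, Yamini.
Tarun predeceased; the 1/10 allotted to Tarun's branch passes to Tarun's issue by representation.
The 1/10 is divided into 3 equal shares of 1/30 among Vikram, Priya, Omkar.
Vikram is living and takes 1/30.
Priya is living and takes 1/30.
Omkar is living and takes 1/30.
Yamini is living and takes 1/10.
Hemant is living and takes 1/5.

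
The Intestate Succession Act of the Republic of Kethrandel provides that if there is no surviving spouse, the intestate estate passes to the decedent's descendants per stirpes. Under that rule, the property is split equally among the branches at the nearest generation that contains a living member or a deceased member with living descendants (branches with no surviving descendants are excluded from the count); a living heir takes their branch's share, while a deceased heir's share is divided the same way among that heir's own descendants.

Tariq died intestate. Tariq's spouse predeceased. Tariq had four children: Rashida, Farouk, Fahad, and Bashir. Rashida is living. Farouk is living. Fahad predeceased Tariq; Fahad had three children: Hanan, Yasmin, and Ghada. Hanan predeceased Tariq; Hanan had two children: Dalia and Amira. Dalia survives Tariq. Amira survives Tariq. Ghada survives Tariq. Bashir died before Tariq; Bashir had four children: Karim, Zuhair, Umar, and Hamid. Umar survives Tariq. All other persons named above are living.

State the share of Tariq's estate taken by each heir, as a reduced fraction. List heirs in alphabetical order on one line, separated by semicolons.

There is no surviving spouse, so the entire estate passes to Tariq's descendants per stirpes.
The estate is divided into 4 equal shares of 1/4 among Rashida, Farouk, Fahad, Bashir.
Rashida is living and takes 1/4.
Farouk is living and takes 1/4.
Fahad predeceased; the 1/4 allotted to Fahad's branch passes to Fahad's issue by representation.
The 1/4 is divided into 3 equal shares of 1/12 among Hanan, Yasmin, Ghada.
Hanan predeceased; the 1/12 allotted to Hanan's branch passes to Hanan's issue by representation.
The 1/12 is divided into 2 equal shares of 1/24 among Dalia, Amira.
Dalia is living and takes 1/24.
Amira is living and takes 1/24.
Yasmin is living and takes 1/12.
Ghada is living and takes 1/12.
Bashir predeceased; the 1/4 allotted to Bashir's branch passes to Bashir's issue by representation.
The 1/4 is divided into 4 equal shares of 1/16 among Karim, Zuhair, Umar, Hamid.
Karim is living and takes 1/16.
Zuhair is living and takes 1/16.
Umar is living and takes 1/16.
Hamid is living and takes 1/16.

Amira 1/24; Dalia 1/24; Farouk 1/4; Ghada 1/12; Hamid 1/16; Karim 1/16; Rashida 1/4; Umar 1/16; Yasmin 1/12; Zuhair 1/16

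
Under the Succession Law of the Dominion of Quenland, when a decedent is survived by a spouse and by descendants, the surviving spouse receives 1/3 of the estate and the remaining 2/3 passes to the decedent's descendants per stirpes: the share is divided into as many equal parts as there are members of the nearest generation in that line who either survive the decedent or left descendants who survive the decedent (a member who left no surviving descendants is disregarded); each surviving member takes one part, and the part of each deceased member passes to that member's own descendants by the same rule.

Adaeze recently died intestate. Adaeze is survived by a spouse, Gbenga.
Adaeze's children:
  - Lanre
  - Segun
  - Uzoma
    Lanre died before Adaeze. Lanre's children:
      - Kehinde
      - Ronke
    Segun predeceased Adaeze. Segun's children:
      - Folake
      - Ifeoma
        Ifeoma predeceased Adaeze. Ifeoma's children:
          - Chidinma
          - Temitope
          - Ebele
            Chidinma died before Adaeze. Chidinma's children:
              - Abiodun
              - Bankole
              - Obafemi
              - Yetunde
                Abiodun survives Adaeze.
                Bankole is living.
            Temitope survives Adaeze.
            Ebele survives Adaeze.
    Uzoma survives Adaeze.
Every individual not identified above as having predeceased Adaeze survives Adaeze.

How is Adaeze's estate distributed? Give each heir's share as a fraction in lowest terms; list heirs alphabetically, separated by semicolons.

Gbenga, as surviving spouse, takes 1/3.
The remaining 2/3 passes to Adaeze's descendants per stirpes.
The 2/3 is divided into 3 equal shares of 2/9 among Lanre, Segun, Uzoma.
Lanre predeceased; the 2/9 allotted to Lanre's branch passes to Lanre's issue by representation.
The 2/9 is divided into 2 equal shares of 1/9 among Kehinde, Ronke.
Kehinde is living and takes 1/9.
Ronke is living and takes 1/9.
Segun predeceased; the 2/9 allotted to Segun's branch passes to Segun's issue by representation.
The 2/9 is divided into 2 equal shares of 1/9 among Folake, Ifeoma.
Folake is living and takes 1/9.
Ifeoma predeceased; the 1/9 allotted to Ifeoma's branch passes to Ifeoma's issue by representation.
The 1/9 is divided into 3 equal shares of 1/27 among Chidinma, Temitope, Ebele.
Chidinma predeceased; the 1/27 allotted to Chidinma's branch passes to Chidinma's issue by representation.
The 1/27 is divided into 4 equal shares of 1/108 among Abiodun, Bankole, Obafemi, Yetunde.
Abiodun is living and takes 1/108.
Bankole is living and takes 1/108.
Obafemi is living and takes 1/108.
Yetunde is living and takes 1/108.
Temitope is living and takes 1/27.
Ebele is living and takes 1/27.
Uzoma is living and takes 2/9.

Abiodun 1/108; Bankole 1/108; Ebele 1/27; Folake 1/9; Gbenga 1/3; Kehinde 1/9; Obafemi 1/108; Ronke 1/9; Temitope 1/27; Uzoma 2/9; Yetunde 1/108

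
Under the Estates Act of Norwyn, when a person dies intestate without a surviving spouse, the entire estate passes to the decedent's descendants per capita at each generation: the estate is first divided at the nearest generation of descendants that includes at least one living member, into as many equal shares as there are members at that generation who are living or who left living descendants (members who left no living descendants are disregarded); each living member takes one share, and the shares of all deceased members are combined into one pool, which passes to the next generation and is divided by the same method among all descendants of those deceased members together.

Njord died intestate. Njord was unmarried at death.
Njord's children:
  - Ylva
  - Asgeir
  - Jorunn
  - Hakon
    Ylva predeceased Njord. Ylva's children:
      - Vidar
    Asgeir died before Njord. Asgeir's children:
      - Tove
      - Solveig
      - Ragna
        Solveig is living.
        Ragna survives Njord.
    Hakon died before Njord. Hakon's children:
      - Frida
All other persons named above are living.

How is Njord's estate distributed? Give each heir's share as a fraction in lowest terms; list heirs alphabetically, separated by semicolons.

There is no surviving spouse, so the entire estate passes to Njord's descendants per capita at each generation.
At generation 1 (Ylva, Asgeir, Jorunn, Hakon) there are 4 shares of (1)/4 = 1/4 each.
Living: Jorunn — each takes 1/4.
Deceased: Ylva, Asgeir, and Hakon. Their combined 3/4 is pooled and carried to generation 2.
At generation 2 (Vidar, Tove, Solveig, Ragna, Frida) there are 5 shares of (3/4)/5 = 3/20 each.
Living: Vidar, Tove, Solveig, Ragna, and Frida — each takes 3/20.

Frida 3/20; Jorunn 1/4; Ragna 3/20; Solveig 3/20; Tove 3/20; Vidar 3/20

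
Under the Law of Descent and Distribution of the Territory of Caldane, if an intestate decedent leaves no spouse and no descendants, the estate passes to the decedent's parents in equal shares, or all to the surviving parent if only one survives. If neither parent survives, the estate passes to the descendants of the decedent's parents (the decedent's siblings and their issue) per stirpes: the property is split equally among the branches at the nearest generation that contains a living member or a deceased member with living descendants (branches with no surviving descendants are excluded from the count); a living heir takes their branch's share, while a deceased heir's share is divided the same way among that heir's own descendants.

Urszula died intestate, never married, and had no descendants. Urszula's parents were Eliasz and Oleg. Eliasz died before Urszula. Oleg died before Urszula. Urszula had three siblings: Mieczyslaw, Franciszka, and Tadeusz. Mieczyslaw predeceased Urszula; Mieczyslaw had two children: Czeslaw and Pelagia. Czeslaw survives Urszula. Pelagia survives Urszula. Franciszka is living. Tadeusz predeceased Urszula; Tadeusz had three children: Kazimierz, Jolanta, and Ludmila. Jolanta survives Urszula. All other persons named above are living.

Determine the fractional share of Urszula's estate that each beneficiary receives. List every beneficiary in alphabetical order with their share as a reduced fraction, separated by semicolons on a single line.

Neither parent survives and there are no descendants, so the estate passes to Urszula's siblings and their issue per stirpes.
The estate is divided into 3 equal shares of 1/3 among Mieczyslaw, Franciszka, Tadeusz.
Mieczyslaw predeceased; the 1/3 allotted to Mieczyslaw's branch passes to Mieczyslaw's issue by representation.
The 1/3 is divided into 2 equal shares of 1/6 among Czeslaw, Pelagia.
Czeslaw is living and takes 1/6.
Pelagia is living and takes 1/6.
Franciszka is living and takes 1/3.
Tadeusz predeceased; the 1/3 allotted to Tadeusz's branch passes to Tadeusz's issue by representation.
The 1/3 is divided into 3 equal shares of 1/9 among Kazimierz, Jolanta, Ludmila.
Kazimierz is living and takes 1/9.
Jolanta is living and takes 1/9.
Ludmila is living and takes 1/9.

Czeslaw 1/6; Franciszka 1/3; Jolanta 1/9; Kazimierz 1/9; Ludmila 1/9; Pelagia 1/6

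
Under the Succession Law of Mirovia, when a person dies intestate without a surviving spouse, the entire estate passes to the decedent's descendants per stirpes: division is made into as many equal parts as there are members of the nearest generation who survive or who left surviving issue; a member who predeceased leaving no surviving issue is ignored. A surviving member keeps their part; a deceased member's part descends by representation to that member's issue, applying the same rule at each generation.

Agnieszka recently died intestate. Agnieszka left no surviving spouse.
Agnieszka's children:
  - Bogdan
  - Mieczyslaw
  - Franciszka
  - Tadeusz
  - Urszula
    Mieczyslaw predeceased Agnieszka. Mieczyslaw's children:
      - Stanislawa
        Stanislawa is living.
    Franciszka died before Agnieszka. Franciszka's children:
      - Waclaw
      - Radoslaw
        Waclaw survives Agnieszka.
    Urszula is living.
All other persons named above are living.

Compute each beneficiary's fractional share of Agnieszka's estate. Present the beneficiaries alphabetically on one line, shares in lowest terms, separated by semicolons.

Bogdan 1/5; Radoslaw 1/10; Stanislawa 1/5; Tadeusz 1/5; Urszula 1/5; Waclaw 1/10

There is no surviving spouse, so the entire estate passes to Agnieszka's descendants per stirpes.
The estate is divided into 5 equal shares of 1/5 among Bogdan, Mieczyslaw, Franciszka, Tadeusz, Urszula.
Bogdan is living and takes 1/5.
Mieczyslaw predeceased; the 1/5 allotted to Mieczyslaw's branch passes to Mieczyslaw's issue by representation.
Stanislawa is the sole taker at this level and receives the full 1/5.
Franciszka predeceased; the 1/5 allotted to Franciszka's branch passes to Franciszka's issue by representation.
The 1/5 is divided into 2 equal shares of 1/10 among Waclaw, Radoslaw.
Waclaw is living and takes 1/10.
Radoslaw is living and takes 1/10.
Tadeusz is living and takes 1/5.
Urszula is living and takes 1/5.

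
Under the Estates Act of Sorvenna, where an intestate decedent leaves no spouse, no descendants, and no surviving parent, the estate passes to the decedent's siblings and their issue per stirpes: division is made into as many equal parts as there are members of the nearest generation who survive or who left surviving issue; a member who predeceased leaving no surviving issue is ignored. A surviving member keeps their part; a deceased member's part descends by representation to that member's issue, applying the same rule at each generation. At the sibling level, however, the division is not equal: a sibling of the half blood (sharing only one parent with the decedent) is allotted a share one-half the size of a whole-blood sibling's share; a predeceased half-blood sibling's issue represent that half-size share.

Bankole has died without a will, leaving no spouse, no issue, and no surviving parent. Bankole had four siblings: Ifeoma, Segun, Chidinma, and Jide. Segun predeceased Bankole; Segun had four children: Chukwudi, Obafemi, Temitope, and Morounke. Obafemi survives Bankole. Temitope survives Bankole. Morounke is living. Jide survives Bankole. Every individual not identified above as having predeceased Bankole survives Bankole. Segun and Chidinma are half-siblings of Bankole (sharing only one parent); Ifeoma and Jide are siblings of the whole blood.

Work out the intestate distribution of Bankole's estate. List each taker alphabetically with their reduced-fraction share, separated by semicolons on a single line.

No spouse, descendants, or parent survives, so the estate passes to Bankole's siblings per stirpes.
Half-blood siblings count for one-half the weight of whole-blood siblings at the initial division.
Dividing 1 in proportion to weights (total weight 3): Ifeoma (weight 1) → 1/3; Segun (weight 1/2) → 1/6; Chidinma (weight 1/2) → 1/6; Jide (weight 1) → 1/3.
Ifeoma is living and takes 1/3.
Segun predeceased; the 1/6 allotted to Segun's branch passes to Segun's issue by representation.
The 1/6 is divided into 4 equal shares of 1/24 among Chukwudi, Obafemi, Temitope, Morounke.
Chukwudi is living and takes 1/24.
Obafemi is living and takes 1/24.
Temitope is living and takes 1/24.
Morounke is living and takes 1/24.
Chidinma is living and takes 1/6.
Jide is living and takes 1/3.

Chidinma 1/6; Chukwudi 1/24; Ifeoma 1/3; Jide 1/3; Morounke 1/24; Obafemi 1/24; Temitope 1/24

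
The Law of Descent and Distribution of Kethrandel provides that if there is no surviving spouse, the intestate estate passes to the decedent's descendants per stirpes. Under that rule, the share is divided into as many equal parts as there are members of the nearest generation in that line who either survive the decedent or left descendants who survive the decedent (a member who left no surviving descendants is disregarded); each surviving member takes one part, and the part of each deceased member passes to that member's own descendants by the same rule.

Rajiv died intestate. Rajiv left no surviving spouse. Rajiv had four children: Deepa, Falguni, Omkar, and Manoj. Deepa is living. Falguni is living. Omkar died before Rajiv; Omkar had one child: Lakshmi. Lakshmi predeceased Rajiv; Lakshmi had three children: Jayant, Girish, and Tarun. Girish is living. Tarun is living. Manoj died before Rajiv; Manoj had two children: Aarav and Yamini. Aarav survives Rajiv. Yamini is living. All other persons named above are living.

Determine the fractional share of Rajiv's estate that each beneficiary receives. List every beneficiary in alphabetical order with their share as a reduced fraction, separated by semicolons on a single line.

Aarav 1/8; Deepa 1/4; Falguni 1/4; Girish 1/12; Jayant 1/12; Tarun 1/12; Yamini 1/8

There is no surviving spouse, so the entire estate passes to Rajiv's descendants per stirpes.
The estate is divided into 4 equal shares of 1/4 among Deepa, Falguni, Omkar, Manoj.
Deepa is living and takes 1/4.
Falguni is living and takes 1/4.
Omkar predeceased; the 1/4 allotted to Omkar's branch passes to Omkar's issue by representation.
Lakshmi's line is the sole branch at this level, so the full 1/4 passes to Lakshmi's issue by representation.
The 1/4 is divided into 3 equal shares of 1/12 among Jayant, Girish, Tarun.
Jayant is living and takes 1/12.
Girish is living and takes 1/12.
Tarun is living and takes 1/12.
Manoj predeceased; the 1/4 allotted to Manoj's branch passes to Manoj's issue by representation.
The 1/4 is divided into 2 equal shares of 1/8 among Aarav, Yamini.
Aarav is living and takes 1/8.
Yamini is living and takes 1/8.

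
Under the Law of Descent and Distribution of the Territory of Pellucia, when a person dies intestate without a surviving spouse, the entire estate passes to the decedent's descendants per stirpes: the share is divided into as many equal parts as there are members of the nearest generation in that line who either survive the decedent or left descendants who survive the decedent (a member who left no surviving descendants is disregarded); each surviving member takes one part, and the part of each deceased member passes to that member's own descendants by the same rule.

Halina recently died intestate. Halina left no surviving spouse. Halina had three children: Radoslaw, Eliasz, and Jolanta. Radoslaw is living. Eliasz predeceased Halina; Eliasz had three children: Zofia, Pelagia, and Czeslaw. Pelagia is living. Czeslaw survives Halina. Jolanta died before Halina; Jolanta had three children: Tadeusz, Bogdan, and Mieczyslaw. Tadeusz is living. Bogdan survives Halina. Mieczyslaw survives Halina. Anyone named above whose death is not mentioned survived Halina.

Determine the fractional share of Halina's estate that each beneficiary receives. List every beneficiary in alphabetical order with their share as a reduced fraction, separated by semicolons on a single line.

Bogdan 1/9; Czeslaw 1/9; Mieczyslaw 1/9; Pelagia 1/9; Radoslaw 1/3; Tadeusz 1/9; Zofia 1/9

There is no surviving spouse, so the entire estate passes to Halina's descendants per stirpes.
The estate is divided into 3 equal shares of 1/3 among Radoslaw, Eliasz, Jolanta.
Radoslaw is living and takes 1/3.
Eliasz predeceased; the 1/3 allotted to Eliasz's branch passes to Eliasz's issue by representation.
The 1/3 is divided into 3 equal shares of 1/9 among Zofia, Pelagia, Czeslaw.
Zofia is living and takes 1/9.
Pelagia is living and takes 1/9.
Czeslaw is living and takes 1/9.
Jolanta predeceased; the 1/3 allotted to Jolanta's branch passes to Jolanta's issue by representation.
The 1/3 is divided into 3 equal shares of 1/9 among Tadeusz, Bogdan, Mieczyslaw.
Tadeusz is living and takes 1/9.
Bogdan is living and takes 1/9.
Mieczyslaw is living and takes 1/9.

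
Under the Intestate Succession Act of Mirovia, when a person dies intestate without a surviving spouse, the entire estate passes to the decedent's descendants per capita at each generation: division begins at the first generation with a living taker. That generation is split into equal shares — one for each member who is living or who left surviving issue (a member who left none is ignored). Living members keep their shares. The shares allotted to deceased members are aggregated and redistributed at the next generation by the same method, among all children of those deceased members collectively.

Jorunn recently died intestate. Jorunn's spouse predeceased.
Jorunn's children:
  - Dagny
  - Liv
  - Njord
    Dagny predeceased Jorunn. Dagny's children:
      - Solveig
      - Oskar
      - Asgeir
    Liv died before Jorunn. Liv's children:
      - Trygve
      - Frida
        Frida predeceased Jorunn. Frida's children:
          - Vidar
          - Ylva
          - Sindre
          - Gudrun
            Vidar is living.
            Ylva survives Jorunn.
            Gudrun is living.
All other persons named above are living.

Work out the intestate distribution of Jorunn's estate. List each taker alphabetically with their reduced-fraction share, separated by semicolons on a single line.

There is no surviving spouse, so the entire estate passes to Jorunn's descendants per capita at each generation.
At generation 1 (Dagny, Liv, Njord) there are 3 shares of (1)/3 = 1/3 each.
Living: Njord — each takes 1/3.
Deceased: Dagny and Liv. Their combined 2/3 is pooled and carried to generation 2.
At generation 2 (Solveig, Oskar, Asgeir, Trygve, Frida) there are 5 shares of (2/3)/5 = 2/15 each.
Living: Solveig, Oskar, Asgeir, and Trygve — each takes 2/15.
Deceased: Frida. That 2/15 share is carried to generation 3.
At generation 3 (Vidar, Ylva, Sindre, Gudrun) there are 4 shares of (2/15)/4 = 1/30 each.
Living: Vidar, Ylva, Sindre, and Gudrun — each takes 1/30.

Asgeir 2/15; Gudrun 1/30; Njord 1/3; Oskar 2/15; Sindre 1/30; Solveig 2/15; Trygve 2/15; Vidar 1/30; Ylva 1/30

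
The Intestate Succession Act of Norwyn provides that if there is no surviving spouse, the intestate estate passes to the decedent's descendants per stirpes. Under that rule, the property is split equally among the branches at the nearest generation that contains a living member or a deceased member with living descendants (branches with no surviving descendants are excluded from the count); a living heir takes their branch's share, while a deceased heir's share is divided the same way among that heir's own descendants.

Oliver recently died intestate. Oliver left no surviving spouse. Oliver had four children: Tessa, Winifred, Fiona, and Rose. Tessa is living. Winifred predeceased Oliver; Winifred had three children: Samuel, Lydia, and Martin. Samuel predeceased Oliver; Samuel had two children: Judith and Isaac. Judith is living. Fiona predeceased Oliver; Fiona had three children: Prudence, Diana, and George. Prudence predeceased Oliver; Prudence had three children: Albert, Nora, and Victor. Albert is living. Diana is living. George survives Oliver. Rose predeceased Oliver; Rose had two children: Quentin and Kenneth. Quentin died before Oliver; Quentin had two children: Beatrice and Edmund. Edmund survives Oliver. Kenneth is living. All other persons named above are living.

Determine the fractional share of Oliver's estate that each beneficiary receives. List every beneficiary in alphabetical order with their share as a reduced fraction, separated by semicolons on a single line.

Albert 1/36; Beatrice 1/16; Diana 1/12; Edmund 1/16; George 1/12; Isaac 1/24; Judith 1/24; Kenneth 1/8; Lydia 1/12; Martin 1/12; Nora 1/36; Tessa 1/4; Victor 1/36

There is no surviving spouse, so the entire estate passes to Oliver's descendants per stirpes.
The estate is divided into 4 equal shares of 1/4 among Tessa, Winifred, Fiona, Rose.
Tessa is living and takes 1/4.
Winifred predeceased; the 1/4 allotted to Winifred's branch passes to Winifred's issue by representation.
The 1/4 is divided into 3 equal shares of 1/12 among Samuel, Lydia, Martin.
Samuel predeceased; the 1/12 allotted to Samuel's branch passes to Samuel's issue by representation.
The 1/12 is divided into 2 equal shares of 1/24 among Judith, Isaac.
Judith is living and takes 1/24.
Isaac is living and takes 1/24.
Lydia is living and takes 1/12.
Martin is living and takes 1/12.
Fiona predeceased; the 1/4 allotted to Fiona's branch passes to Fiona's issue by representation.
The 1/4 is divided into 3 equal shares of 1/12 among Prudence, Diana, George.
Prudence predeceased; the 1/12 allotted to Prudence's branch passes to Prudence's issue by representation.
The 1/12 is divided into 3 equal shares of 1/36 among Albert, Nora, Victor.
Albert is living and takes 1/36.
Nora is living and takes 1/36.
Victor is living and takes 1/36.
Diana is living and takes 1/12.
George is living and takes 1/12.
Rose predeceased; the 1/4 allotted to Rose's branch passes to Rose's issue by representation.
The 1/4 is divided into 2 equal shares of 1/8 among Quentin, Kenneth.
Quentin predeceased; the 1/8 allotted to Quentin's branch passes to Quentin's issue by representation.
The 1/8 is divided into 2 equal shares of 1/16 among Beatrice, Edmund.
Beatrice is living and takes 1/16.
Edmund is living and takes 1/16.
Kenneth is living and takes 1/8.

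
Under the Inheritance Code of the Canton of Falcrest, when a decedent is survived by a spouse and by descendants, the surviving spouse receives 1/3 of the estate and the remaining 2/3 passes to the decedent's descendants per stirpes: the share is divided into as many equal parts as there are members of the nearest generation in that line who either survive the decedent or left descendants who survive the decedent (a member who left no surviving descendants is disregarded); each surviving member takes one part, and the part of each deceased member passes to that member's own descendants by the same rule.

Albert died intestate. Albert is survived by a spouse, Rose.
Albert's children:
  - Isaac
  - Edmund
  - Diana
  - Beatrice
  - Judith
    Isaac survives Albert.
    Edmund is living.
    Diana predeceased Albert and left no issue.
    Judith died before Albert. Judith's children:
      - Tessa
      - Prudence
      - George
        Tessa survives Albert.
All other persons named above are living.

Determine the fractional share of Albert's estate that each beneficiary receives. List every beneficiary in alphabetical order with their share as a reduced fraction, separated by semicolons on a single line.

Beatrice 1/6; Edmund 1/6; George 1/18; Isaac 1/6; Prudence 1/18; Rose 1/3; Tessa 1/18

Rose, as surviving spouse, takes 1/3.
The remaining 2/3 passes to Albert's descendants per stirpes.
Diana left no surviving issue, so that branch lapses and is disregarded.
The 2/3 is divided into 4 equal shares of 1/6 among Isaac, Edmund, Beatrice, Judith.
Isaac is living and takes 1/6.
Edmund is living and takes 1/6.
Beatrice is living and takes 1/6.
Judith predeceased; the 1/6 allotted to Judith's branch passes to Judith's issue by representation.
The 1/6 is divided into 3 equal shares of 1/18 among Tessa, Prudence, George.
Tessa is living and takes 1/18.
Prudence is living and takes 1/18.
George is living and takes 1/18.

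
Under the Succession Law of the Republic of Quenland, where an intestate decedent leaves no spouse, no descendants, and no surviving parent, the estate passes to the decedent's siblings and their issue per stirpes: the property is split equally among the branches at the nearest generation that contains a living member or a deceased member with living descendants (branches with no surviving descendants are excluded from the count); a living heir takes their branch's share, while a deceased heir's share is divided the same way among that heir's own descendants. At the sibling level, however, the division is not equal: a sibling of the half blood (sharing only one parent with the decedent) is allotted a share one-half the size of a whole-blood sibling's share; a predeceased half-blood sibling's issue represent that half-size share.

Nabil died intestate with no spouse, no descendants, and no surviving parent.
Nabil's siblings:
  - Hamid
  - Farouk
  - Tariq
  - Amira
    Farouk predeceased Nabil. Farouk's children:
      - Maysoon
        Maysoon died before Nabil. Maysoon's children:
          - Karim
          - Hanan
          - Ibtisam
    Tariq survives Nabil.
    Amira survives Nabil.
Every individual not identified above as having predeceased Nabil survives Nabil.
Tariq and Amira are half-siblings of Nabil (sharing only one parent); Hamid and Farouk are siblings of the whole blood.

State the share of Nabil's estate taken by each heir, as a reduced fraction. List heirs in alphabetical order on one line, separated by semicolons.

No spouse, descendants, or parent survives, so the estate passes to Nabil's siblings per stirpes.
Half-blood siblings count for one-half the weight of whole-blood siblings at the initial division.
Dividing 1 in proportion to weights (total weight 3): Hamid (weight 1) → 1/3; Farouk (weight 1) → 1/3; Tariq (weight 1/2) → 1/6; Amira (weight 1/2) → 1/6.
Hamid is living and takes 1/3.
Farouk predeceased; the 1/3 allotted to Farouk's branch passes to Farouk's issue by representation.
Maysoon's line is the sole branch at this level, so the full 1/3 passes to Maysoon's issue by representation.
The 1/3 is divided into 3 equal shares of 1/9 among Karim, Hanan, Ibtisam.
Karim is living and takes 1/9.
Hanan is living and takes 1/9.
Ibtisam is living and takes 1/9.
Tariq is living and takes 1/6.
Amira is living and takes 1/6.

Amira 1/6; Hamid 1/3; Hanan 1/9; Ibtisam 1/9; Karim 1/9; Tariq 1/6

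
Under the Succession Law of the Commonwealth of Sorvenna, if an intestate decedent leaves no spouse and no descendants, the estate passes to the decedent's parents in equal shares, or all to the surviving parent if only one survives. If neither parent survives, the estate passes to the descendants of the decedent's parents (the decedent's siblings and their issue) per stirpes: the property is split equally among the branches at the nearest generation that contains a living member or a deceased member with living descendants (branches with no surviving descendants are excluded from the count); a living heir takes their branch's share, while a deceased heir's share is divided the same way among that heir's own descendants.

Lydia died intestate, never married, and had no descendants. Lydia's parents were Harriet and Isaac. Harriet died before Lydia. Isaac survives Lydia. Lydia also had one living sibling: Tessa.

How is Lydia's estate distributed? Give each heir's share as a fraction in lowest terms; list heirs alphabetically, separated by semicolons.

Isaac 1

Only one parent, Isaac, survives, so Isaac takes the entire estate. The siblings take nothing because a surviving parent has priority.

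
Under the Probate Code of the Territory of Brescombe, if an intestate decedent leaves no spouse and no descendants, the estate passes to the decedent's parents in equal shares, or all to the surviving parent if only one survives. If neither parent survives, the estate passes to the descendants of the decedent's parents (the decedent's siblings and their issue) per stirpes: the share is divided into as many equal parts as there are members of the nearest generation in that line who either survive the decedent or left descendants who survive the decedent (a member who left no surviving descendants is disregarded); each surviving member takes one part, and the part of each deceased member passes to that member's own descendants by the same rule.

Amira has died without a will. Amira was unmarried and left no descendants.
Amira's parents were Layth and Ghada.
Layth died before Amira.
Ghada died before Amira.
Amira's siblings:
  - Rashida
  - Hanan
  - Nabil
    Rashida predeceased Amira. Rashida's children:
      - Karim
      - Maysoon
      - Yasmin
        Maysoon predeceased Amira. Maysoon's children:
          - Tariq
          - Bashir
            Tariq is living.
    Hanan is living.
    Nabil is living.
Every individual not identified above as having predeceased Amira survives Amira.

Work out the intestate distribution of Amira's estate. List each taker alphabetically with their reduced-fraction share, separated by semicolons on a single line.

Bashir 1/18; Hanan 1/3; Karim 1/9; Nabil 1/3; Tariq 1/18; Yasmin 1/9

Neither parent survives and there are no descendants, so the estate passes to Amira's siblings and their issue per stirpes.
The estate is divided into 3 equal shares of 1/3 among Rashida, Hanan, Nabil.
Rashida predeceased; the 1/3 allotted to Rashida's branch passes to Rashida's issue by representation.
The 1/3 is divided into 3 equal shares of 1/9 among Karim, Maysoon, Yasmin.
Karim is living and takes 1/9.
Maysoon predeceased; the 1/9 allotted to Maysoon's branch passes to Maysoon's issue by representation.
The 1/9 is divided into 2 equal shares of 1/18 among Tariq, Bashir.
Tariq is living and takes 1/18.
Bashir is living and takes 1/18.
Yasmin is living and takes 1/9.
Hanan is living and takes 1/3.
Nabil is living and takes 1/3.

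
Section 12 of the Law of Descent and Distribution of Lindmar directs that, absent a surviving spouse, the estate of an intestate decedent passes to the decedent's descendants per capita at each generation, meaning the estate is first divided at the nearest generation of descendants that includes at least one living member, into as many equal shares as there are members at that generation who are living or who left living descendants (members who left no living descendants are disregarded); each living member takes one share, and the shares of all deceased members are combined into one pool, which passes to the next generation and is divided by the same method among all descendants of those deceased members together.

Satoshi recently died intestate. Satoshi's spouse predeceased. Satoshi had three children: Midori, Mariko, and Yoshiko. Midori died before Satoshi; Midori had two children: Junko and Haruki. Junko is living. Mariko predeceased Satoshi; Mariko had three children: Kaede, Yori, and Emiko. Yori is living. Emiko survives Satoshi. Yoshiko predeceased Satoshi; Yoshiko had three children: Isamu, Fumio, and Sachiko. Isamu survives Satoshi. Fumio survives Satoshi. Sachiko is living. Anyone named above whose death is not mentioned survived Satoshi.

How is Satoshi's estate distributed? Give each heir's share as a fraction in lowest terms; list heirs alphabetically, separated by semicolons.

There is no surviving spouse, so the entire estate passes to Satoshi's descendants per capita at each generation.
No one at generation 1 (Midori, Mariko, Yoshiko) is living; moving to the next generation.
At generation 2 (Junko, Haruki, Kaede, Yori, Emiko, Isamu, Fumio, Sachiko) there are 8 shares of (1)/8 = 1/8 each.
Living: Junko, Haruki, Kaede, Yori, Emiko, Isamu, Fumio, and Sachiko — each takes 1/8.

Emiko 1/8; Fumio 1/8; Haruki 1/8; Isamu 1/8; Junko 1/8; Kaede 1/8; Sachiko 1/8; Yori 1/8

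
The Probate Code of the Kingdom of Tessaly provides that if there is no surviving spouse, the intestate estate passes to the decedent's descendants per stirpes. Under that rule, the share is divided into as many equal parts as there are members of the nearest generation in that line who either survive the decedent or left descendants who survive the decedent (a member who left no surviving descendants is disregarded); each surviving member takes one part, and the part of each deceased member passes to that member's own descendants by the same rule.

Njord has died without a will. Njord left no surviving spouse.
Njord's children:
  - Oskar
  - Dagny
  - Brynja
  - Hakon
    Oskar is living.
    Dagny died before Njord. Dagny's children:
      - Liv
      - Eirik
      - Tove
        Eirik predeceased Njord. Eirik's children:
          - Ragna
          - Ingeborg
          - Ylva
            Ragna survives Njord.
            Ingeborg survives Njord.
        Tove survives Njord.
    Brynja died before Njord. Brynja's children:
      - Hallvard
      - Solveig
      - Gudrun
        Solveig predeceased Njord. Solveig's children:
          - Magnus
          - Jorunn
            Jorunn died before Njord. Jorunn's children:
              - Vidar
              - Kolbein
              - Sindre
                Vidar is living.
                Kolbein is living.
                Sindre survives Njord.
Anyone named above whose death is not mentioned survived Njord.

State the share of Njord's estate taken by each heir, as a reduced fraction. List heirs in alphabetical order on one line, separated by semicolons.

There is no surviving spouse, so the entire estate passes to Njord's descendants per stirpes.
The estate is divided into 4 equal shares of 1/4 among Oskar, Dagny, Brynja, Hakon.
Oskar is living and takes 1/4.
Dagny predeceased; the 1/4 allotted to Dagny's branch passes to Dagny's issue by representation.
The 1/4 is divided into 3 equal shares of 1/12 among Liv, Eirik, Tove.
Liv is living and takes 1/12.
Eirik predeceased; the 1/12 allotted to Eirik's branch passes to Eirik's issue by representation.
The 1/12 is divided into 3 equal shares of 1/36 among Ragna, Ingeborg, Ylva.
Ragna is living and takes 1/36.
Ingeborg is living and takes 1/36.
Ylva is living and takes 1/36.
Tove is living and takes 1/12.
Brynja predeceased; the 1/4 allotted to Brynja's branch passes to Brynja's issue by representation.
The 1/4 is divided into 3 equal shares of 1/12 among Hallvard, Solveig, Gudrun.
Hallvard is living and takes 1/12.
Solveig predeceased; the 1/12 allotted to Solveig's branch passes to Solveig's issue by representation.
The 1/12 is divided into 2 equal shares of 1/24 among Magnus, Jorunn.
Magnus is living and takes 1/24.
Jorunn predeceased; the 1/24 allotted to Jorunn's branch passes to Jorunn's issue by representation.
The 1/24 is divided into 3 equal shares of 1/72 among Vidar, Kolbein, Sindre.
Vidar is living and takes 1/72.
Kolbein is living and takes 1/72.
Sindre is living and takes 1/72.
Gudrun is living and takes 1/12.
Hakon is living and takes 1/4.

Gudrun 1/12; Hakon 1/4; Hallvard 1/12; Ingeborg 1/36; Kolbein 1/72; Liv 1/12; Magnus 1/24; Oskar 1/4; Ragna 1/36; Sindre 1/72; Tove 1/12; Vidar 1/72; Ylva 1/36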